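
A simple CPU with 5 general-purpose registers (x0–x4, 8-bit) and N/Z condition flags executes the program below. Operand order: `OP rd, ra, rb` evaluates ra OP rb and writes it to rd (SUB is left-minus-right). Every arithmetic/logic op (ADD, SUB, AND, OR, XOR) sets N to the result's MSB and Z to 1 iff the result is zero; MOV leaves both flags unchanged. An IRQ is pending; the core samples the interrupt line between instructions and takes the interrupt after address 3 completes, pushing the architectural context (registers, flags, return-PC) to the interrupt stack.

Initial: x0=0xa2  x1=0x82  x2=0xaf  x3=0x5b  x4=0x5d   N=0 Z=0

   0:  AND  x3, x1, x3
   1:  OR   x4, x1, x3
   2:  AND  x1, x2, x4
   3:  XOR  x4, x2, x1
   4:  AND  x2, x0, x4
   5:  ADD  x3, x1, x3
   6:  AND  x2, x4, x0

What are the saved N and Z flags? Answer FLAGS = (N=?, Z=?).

after  0: x0=0xa2 x1=0x82 x2=0xaf x3=0x02 x4=0x5d  N=0 Z=0
after  1: x0=0xa2 x1=0x82 x2=0xaf x3=0x02 x4=0x82  N=1 Z=0
after  2: x0=0xa2 x1=0x82 x2=0xaf x3=0x02 x4=0x82  N=1 Z=0
after  3: x0=0xa2 x1=0x82 x2=0xaf x3=0x02 x4=0x2d  N=0 Z=0
-- IRQ taken; context saved, return-PC = 4 --

FLAGS = (N=0, Z=0)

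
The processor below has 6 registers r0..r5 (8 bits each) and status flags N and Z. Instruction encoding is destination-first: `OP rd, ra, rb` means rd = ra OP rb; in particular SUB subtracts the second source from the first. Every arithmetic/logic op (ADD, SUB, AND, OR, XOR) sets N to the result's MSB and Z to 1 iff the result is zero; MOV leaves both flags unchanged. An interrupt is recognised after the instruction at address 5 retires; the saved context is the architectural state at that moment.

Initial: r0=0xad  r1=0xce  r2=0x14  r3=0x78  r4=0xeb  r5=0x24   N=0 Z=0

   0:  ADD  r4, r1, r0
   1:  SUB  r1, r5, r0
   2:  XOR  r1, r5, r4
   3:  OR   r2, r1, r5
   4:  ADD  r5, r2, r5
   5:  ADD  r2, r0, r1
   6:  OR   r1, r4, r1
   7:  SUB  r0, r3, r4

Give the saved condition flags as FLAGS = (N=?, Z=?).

after  0: r0=0xad r1=0xce r2=0x14 r3=0x78 r4=0x7b r5=0x24  N=0 Z=0
after  1: r0=0xad r1=0x77 r2=0x14 r3=0x78 r4=0x7b r5=0x24  N=0 Z=0
after  2: r0=0xad r1=0x5f r2=0x14 r3=0x78 r4=0x7b r5=0x24  N=0 Z=0
after  3: r0=0xad r1=0x5f r2=0x7f r3=0x78 r4=0x7b r5=0x24  N=0 Z=0
after  4: r0=0xad r1=0x5f r2=0x7f r3=0x78 r4=0x7b r5=0xa3  N=1 Z=0
after  5: r0=0xad r1=0x5f r2=0x0c r3=0x78 r4=0x7b r5=0xa3  N=0 Z=0
-- IRQ taken; context saved, return-PC = 6 --

FLAGS = (N=0, Z=0)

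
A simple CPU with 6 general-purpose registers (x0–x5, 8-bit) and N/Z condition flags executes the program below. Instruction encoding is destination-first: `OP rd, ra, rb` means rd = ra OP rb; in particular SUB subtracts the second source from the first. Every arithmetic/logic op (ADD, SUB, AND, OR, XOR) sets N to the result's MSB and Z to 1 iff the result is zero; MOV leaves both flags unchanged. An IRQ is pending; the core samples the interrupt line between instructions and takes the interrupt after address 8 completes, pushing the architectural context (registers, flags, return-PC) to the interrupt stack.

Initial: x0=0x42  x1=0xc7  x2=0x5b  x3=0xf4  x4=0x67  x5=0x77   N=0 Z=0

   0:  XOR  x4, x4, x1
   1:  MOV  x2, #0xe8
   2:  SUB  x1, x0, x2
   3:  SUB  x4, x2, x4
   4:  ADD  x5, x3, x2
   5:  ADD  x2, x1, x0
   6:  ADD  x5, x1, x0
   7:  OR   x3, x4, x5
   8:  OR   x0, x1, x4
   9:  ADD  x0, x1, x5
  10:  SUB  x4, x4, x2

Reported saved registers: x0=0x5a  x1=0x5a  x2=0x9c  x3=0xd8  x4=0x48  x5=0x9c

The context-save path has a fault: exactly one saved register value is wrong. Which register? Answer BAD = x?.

BAD = x3

after  0: x0=0x42 x1=0xc7 x2=0x5b x3=0xf4 x4=0xa0 x5=0x77  N=1 Z=0
after  1: x0=0x42 x1=0xc7 x2=0xe8 x3=0xf4 x4=0xa0 x5=0x77  N=1 Z=0
after  2: x0=0x42 x1=0x5a x2=0xe8 x3=0xf4 x4=0xa0 x5=0x77  N=0 Z=0
after  3: x0=0x42 x1=0x5a x2=0xe8 x3=0xf4 x4=0x48 x5=0x77  N=0 Z=0
after  4: x0=0x42 x1=0x5a x2=0xe8 x3=0xf4 x4=0x48 x5=0xdc  N=1 Z=0
after  5: x0=0x42 x1=0x5a x2=0x9c x3=0xf4 x4=0x48 x5=0xdc  N=1 Z=0
after  6: x0=0x42 x1=0x5a x2=0x9c x3=0xf4 x4=0x48 x5=0x9c  N=1 Z=0
after  7: x0=0x42 x1=0x5a x2=0x9c x3=0xdc x4=0x48 x5=0x9c  N=1 Z=0
after  8: x0=0x5a x1=0x5a x2=0x9c x3=0xdc x4=0x48 x5=0x9c  N=0 Z=0
-- IRQ taken; context saved, return-PC = 9 --
mismatch: x3: reported 0xd8 vs actual 0xdc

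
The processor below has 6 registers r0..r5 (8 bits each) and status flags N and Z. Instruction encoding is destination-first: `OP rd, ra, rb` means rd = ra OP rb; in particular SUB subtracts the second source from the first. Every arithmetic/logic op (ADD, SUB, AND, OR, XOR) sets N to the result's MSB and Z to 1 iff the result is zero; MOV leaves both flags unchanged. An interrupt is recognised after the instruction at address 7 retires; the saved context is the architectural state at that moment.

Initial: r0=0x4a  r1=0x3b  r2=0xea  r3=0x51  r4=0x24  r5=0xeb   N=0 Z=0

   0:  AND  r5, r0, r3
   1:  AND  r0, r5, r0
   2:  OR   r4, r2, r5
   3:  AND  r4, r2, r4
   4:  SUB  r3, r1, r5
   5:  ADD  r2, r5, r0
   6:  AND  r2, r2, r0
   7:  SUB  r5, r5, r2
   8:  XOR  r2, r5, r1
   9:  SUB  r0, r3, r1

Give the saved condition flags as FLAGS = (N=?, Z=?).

FLAGS = (N=0, Z=0)

after  0: r0=0x4a r1=0x3b r2=0xea r3=0x51 r4=0x24 r5=0x40  N=0 Z=0
after  1: r0=0x40 r1=0x3b r2=0xea r3=0x51 r4=0x24 r5=0x40  N=0 Z=0
after  2: r0=0x40 r1=0x3b r2=0xea r3=0x51 r4=0xea r5=0x40  N=1 Z=0
after  3: r0=0x40 r1=0x3b r2=0xea r3=0x51 r4=0xea r5=0x40  N=1 Z=0
after  4: r0=0x40 r1=0x3b r2=0xea r3=0xfb r4=0xea r5=0x40  N=1 Z=0
after  5: r0=0x40 r1=0x3b r2=0x80 r3=0xfb r4=0xea r5=0x40  N=1 Z=0
after  6: r0=0x40 r1=0x3b r2=0x00 r3=0xfb r4=0xea r5=0x40  N=0 Z=1
after  7: r0=0x40 r1=0x3b r2=0x00 r3=0xfb r4=0xea r5=0x40  N=0 Z=0
-- IRQ taken; context saved, return-PC = 8 --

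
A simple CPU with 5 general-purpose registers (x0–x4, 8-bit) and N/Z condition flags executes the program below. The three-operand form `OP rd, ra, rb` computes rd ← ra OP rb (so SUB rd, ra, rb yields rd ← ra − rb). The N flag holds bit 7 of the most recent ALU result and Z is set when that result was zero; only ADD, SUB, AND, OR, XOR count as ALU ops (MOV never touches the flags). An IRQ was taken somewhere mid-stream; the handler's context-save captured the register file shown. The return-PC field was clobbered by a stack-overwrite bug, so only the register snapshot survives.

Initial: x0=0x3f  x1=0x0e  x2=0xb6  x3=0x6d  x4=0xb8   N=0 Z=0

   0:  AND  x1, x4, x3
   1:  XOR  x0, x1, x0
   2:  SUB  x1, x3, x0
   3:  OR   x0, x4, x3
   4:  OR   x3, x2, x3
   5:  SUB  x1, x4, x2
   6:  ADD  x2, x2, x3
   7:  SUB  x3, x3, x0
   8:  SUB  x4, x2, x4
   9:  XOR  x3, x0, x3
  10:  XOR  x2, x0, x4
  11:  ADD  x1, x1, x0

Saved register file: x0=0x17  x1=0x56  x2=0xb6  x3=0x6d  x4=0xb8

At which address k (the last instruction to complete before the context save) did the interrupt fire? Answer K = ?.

after  0: x0=0x3f x1=0x28 x2=0xb6 x3=0x6d x4=0xb8  N=0 Z=0
after  1: x0=0x17 x1=0x28 x2=0xb6 x3=0x6d x4=0xb8  N=0 Z=0
after  2: x0=0x17 x1=0x56 x2=0xb6 x3=0x6d x4=0xb8  N=0 Z=0
-- IRQ taken; context saved, return-PC = 3 --

K = 2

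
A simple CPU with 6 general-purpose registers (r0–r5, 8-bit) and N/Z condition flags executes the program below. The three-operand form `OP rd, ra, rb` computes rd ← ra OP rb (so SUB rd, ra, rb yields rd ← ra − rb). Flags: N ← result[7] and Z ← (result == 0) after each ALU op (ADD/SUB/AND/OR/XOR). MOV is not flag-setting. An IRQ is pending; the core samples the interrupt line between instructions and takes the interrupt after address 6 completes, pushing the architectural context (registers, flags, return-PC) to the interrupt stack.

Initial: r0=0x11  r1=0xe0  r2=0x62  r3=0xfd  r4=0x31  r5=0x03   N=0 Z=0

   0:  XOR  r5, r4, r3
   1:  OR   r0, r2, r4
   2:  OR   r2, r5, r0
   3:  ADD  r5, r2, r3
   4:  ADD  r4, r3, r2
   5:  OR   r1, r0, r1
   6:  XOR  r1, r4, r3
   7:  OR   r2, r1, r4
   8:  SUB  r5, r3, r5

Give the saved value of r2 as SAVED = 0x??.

after  0: r0=0x11 r1=0xe0 r2=0x62 r3=0xfd r4=0x31 r5=0xcc  N=1 Z=0
after  1: r0=0x73 r1=0xe0 r2=0x62 r3=0xfd r4=0x31 r5=0xcc  N=0 Z=0
after  2: r0=0x73 r1=0xe0 r2=0xff r3=0xfd r4=0x31 r5=0xcc  N=1 Z=0
after  3: r0=0x73 r1=0xe0 r2=0xff r3=0xfd r4=0x31 r5=0xfc  N=1 Z=0
after  4: r0=0x73 r1=0xe0 r2=0xff r3=0xfd r4=0xfc r5=0xfc  N=1 Z=0
after  5: r0=0x73 r1=0xf3 r2=0xff r3=0xfd r4=0xfc r5=0xfc  N=1 Z=0
after  6: r0=0x73 r1=0x01 r2=0xff r3=0xfd r4=0xfc r5=0xfc  N=0 Z=0
-- IRQ taken; context saved, return-PC = 7 --

SAVED = 0xff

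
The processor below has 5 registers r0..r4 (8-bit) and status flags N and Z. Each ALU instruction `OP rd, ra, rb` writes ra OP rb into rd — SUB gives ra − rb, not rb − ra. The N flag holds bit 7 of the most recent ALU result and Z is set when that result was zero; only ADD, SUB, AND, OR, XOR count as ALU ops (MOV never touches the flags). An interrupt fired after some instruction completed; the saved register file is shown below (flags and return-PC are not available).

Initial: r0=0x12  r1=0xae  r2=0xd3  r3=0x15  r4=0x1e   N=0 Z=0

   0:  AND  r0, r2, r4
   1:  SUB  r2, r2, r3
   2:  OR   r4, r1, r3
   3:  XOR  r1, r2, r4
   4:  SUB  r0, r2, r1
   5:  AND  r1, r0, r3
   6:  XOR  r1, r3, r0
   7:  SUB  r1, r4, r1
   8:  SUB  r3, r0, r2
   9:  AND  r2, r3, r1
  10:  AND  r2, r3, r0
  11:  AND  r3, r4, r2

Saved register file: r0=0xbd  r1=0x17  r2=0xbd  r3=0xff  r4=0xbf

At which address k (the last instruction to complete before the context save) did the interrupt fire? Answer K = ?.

after  0: r0=0x12 r1=0xae r2=0xd3 r3=0x15 r4=0x1e  N=0 Z=0
after  1: r0=0x12 r1=0xae r2=0xbe r3=0x15 r4=0x1e  N=1 Z=0
after  2: r0=0x12 r1=0xae r2=0xbe r3=0x15 r4=0xbf  N=1 Z=0
after  3: r0=0x12 r1=0x01 r2=0xbe r3=0x15 r4=0xbf  N=0 Z=0
after  4: r0=0xbd r1=0x01 r2=0xbe r3=0x15 r4=0xbf  N=1 Z=0
after  5: r0=0xbd r1=0x15 r2=0xbe r3=0x15 r4=0xbf  N=0 Z=0
after  6: r0=0xbd r1=0xa8 r2=0xbe r3=0x15 r4=0xbf  N=1 Z=0
after  7: r0=0xbd r1=0x17 r2=0xbe r3=0x15 r4=0xbf  N=0 Z=0
after  8: r0=0xbd r1=0x17 r2=0xbe r3=0xff r4=0xbf  N=1 Z=0
after  9: r0=0xbd r1=0x17 r2=0x17 r3=0xff r4=0xbf  N=0 Z=0
after 10: r0=0xbd r1=0x17 r2=0xbd r3=0xff r4=0xbf  N=1 Z=0
-- IRQ taken; context saved, return-PC = 11 --

K = 10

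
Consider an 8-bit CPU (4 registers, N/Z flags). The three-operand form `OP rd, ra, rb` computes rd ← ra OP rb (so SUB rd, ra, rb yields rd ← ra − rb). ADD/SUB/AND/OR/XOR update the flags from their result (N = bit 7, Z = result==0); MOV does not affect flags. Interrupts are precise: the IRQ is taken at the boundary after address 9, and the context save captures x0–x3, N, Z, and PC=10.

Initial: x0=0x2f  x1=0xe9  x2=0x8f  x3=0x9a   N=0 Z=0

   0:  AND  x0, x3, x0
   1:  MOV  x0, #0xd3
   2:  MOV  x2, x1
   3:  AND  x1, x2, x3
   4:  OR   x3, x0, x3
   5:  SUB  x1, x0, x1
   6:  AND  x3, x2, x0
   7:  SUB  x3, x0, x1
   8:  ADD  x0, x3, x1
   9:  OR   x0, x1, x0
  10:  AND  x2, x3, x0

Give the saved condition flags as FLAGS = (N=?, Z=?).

FLAGS = (N=1, Z=0)

after  0: x0=0x0a x1=0xe9 x2=0x8f x3=0x9a  N=0 Z=0
after  1: x0=0xd3 x1=0xe9 x2=0x8f x3=0x9a  N=0 Z=0
after  2: x0=0xd3 x1=0xe9 x2=0xe9 x3=0x9a  N=0 Z=0
after  3: x0=0xd3 x1=0x88 x2=0xe9 x3=0x9a  N=1 Z=0
after  4: x0=0xd3 x1=0x88 x2=0xe9 x3=0xdb  N=1 Z=0
after  5: x0=0xd3 x1=0x4b x2=0xe9 x3=0xdb  N=0 Z=0
after  6: x0=0xd3 x1=0x4b x2=0xe9 x3=0xc1  N=1 Z=0
after  7: x0=0xd3 x1=0x4b x2=0xe9 x3=0x88  N=1 Z=0
after  8: x0=0xd3 x1=0x4b x2=0xe9 x3=0x88  N=1 Z=0
after  9: x0=0xdb x1=0x4b x2=0xe9 x3=0x88  N=1 Z=0
-- IRQ taken; context saved, return-PC = 10 --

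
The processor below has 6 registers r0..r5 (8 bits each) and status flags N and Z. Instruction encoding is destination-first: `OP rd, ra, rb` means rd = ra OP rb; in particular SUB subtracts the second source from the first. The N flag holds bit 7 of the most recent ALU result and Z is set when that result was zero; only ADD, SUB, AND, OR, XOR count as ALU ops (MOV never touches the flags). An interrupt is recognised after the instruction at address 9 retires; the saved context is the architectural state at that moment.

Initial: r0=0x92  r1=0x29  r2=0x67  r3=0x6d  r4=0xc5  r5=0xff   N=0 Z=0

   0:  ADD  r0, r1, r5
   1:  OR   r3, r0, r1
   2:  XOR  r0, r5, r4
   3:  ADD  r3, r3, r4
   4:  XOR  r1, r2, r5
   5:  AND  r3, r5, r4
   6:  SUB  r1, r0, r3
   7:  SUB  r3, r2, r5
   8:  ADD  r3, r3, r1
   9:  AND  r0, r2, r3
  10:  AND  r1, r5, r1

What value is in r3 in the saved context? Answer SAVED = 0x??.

SAVED = 0xdd

after  0: r0=0x28 r1=0x29 r2=0x67 r3=0x6d r4=0xc5 r5=0xff  N=0 Z=0
after  1: r0=0x28 r1=0x29 r2=0x67 r3=0x29 r4=0xc5 r5=0xff  N=0 Z=0
after  2: r0=0x3a r1=0x29 r2=0x67 r3=0x29 r4=0xc5 r5=0xff  N=0 Z=0
after  3: r0=0x3a r1=0x29 r2=0x67 r3=0xee r4=0xc5 r5=0xff  N=1 Z=0
after  4: r0=0x3a r1=0x98 r2=0x67 r3=0xee r4=0xc5 r5=0xff  N=1 Z=0
after  5: r0=0x3a r1=0x98 r2=0x67 r3=0xc5 r4=0xc5 r5=0xff  N=1 Z=0
after  6: r0=0x3a r1=0x75 r2=0x67 r3=0xc5 r4=0xc5 r5=0xff  N=0 Z=0
after  7: r0=0x3a r1=0x75 r2=0x67 r3=0x68 r4=0xc5 r5=0xff  N=0 Z=0
after  8: r0=0x3a r1=0x75 r2=0x67 r3=0xdd r4=0xc5 r5=0xff  N=1 Z=0
after  9: r0=0x45 r1=0x75 r2=0x67 r3=0xdd r4=0xc5 r5=0xff  N=0 Z=0
-- IRQ taken; context saved, return-PC = 10 --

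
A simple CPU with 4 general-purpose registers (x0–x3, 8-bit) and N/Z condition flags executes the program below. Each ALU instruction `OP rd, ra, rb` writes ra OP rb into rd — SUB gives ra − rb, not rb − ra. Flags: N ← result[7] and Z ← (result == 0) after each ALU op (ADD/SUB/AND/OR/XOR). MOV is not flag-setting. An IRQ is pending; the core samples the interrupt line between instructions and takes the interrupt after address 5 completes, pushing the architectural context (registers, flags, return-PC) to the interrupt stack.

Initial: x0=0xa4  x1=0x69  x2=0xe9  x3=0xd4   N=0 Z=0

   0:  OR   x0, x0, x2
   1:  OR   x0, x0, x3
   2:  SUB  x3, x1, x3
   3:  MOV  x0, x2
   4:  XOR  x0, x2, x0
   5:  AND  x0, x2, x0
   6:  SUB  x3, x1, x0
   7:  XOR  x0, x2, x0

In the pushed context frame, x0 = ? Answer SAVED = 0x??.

after  0: x0=0xed x1=0x69 x2=0xe9 x3=0xd4  N=1 Z=0
after  1: x0=0xfd x1=0x69 x2=0xe9 x3=0xd4  N=1 Z=0
after  2: x0=0xfd x1=0x69 x2=0xe9 x3=0x95  N=1 Z=0
after  3: x0=0xe9 x1=0x69 x2=0xe9 x3=0x95  N=1 Z=0
after  4: x0=0x00 x1=0x69 x2=0xe9 x3=0x95  N=0 Z=1
after  5: x0=0x00 x1=0x69 x2=0xe9 x3=0x95  N=0 Z=1
-- IRQ taken; context saved, return-PC = 6 --

SAVED = 0x00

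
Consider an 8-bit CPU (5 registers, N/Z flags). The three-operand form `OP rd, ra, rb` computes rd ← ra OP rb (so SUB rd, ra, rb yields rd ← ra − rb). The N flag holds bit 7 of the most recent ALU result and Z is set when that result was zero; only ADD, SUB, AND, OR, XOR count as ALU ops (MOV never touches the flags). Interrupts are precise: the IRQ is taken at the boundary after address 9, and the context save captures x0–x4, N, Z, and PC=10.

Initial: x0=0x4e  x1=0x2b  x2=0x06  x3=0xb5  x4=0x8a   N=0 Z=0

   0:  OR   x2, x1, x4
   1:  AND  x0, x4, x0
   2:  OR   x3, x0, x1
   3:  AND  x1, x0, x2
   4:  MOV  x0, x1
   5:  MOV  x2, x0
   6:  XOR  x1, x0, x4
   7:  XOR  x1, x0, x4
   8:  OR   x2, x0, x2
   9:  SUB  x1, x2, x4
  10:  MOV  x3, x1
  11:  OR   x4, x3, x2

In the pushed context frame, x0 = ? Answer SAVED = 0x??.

after  0: x0=0x4e x1=0x2b x2=0xab x3=0xb5 x4=0x8a  N=1 Z=0
after  1: x0=0x0a x1=0x2b x2=0xab x3=0xb5 x4=0x8a  N=0 Z=0
after  2: x0=0x0a x1=0x2b x2=0xab x3=0x2b x4=0x8a  N=0 Z=0
after  3: x0=0x0a x1=0x0a x2=0xab x3=0x2b x4=0x8a  N=0 Z=0
after  4: x0=0x0a x1=0x0a x2=0xab x3=0x2b x4=0x8a  N=0 Z=0
after  5: x0=0x0a x1=0x0a x2=0x0a x3=0x2b x4=0x8a  N=0 Z=0
after  6: x0=0x0a x1=0x80 x2=0x0a x3=0x2b x4=0x8a  N=1 Z=0
after  7: x0=0x0a x1=0x80 x2=0x0a x3=0x2b x4=0x8a  N=1 Z=0
after  8: x0=0x0a x1=0x80 x2=0x0a x3=0x2b x4=0x8a  N=0 Z=0
after  9: x0=0x0a x1=0x80 x2=0x0a x3=0x2b x4=0x8a  N=1 Z=0
-- IRQ taken; context saved, return-PC = 10 --

SAVED = 0x0a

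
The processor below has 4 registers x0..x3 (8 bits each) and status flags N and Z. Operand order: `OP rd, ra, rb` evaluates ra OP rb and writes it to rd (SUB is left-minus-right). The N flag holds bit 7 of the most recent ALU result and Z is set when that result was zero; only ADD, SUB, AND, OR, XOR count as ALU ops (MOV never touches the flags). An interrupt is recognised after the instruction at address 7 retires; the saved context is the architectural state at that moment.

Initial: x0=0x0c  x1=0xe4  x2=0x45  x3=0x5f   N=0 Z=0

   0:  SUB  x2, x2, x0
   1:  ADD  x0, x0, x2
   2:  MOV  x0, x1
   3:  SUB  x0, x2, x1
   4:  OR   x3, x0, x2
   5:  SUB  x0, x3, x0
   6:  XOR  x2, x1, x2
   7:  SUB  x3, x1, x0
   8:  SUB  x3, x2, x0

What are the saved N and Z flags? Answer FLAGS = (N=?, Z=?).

FLAGS = (N=1, Z=0)

after  0: x0=0x0c x1=0xe4 x2=0x39 x3=0x5f  N=0 Z=0
after  1: x0=0x45 x1=0xe4 x2=0x39 x3=0x5f  N=0 Z=0
after  2: x0=0xe4 x1=0xe4 x2=0x39 x3=0x5f  N=0 Z=0
after  3: x0=0x55 x1=0xe4 x2=0x39 x3=0x5f  N=0 Z=0
after  4: x0=0x55 x1=0xe4 x2=0x39 x3=0x7d  N=0 Z=0
after  5: x0=0x28 x1=0xe4 x2=0x39 x3=0x7d  N=0 Z=0
after  6: x0=0x28 x1=0xe4 x2=0xdd x3=0x7d  N=1 Z=0
after  7: x0=0x28 x1=0xe4 x2=0xdd x3=0xbc  N=1 Z=0
-- IRQ taken; context saved, return-PC = 8 --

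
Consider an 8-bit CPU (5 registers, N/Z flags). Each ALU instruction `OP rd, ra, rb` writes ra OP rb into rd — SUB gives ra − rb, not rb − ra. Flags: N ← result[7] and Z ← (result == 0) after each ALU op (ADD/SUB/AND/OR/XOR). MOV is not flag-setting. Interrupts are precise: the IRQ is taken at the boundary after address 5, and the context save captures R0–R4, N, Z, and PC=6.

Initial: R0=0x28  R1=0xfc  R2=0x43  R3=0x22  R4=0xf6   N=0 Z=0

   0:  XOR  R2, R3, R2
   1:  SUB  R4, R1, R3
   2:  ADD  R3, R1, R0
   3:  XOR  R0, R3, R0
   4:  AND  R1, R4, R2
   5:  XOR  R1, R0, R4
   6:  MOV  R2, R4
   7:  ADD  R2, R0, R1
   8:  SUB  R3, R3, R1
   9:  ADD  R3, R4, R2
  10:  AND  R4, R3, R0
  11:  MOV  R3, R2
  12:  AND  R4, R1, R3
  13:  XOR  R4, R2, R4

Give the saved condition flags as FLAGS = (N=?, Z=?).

after  0: R0=0x28 R1=0xfc R2=0x61 R3=0x22 R4=0xf6  N=0 Z=0
after  1: R0=0x28 R1=0xfc R2=0x61 R3=0x22 R4=0xda  N=1 Z=0
after  2: R0=0x28 R1=0xfc R2=0x61 R3=0x24 R4=0xda  N=0 Z=0
after  3: R0=0x0c R1=0xfc R2=0x61 R3=0x24 R4=0xda  N=0 Z=0
after  4: R0=0x0c R1=0x40 R2=0x61 R3=0x24 R4=0xda  N=0 Z=0
after  5: R0=0x0c R1=0xd6 R2=0x61 R3=0x24 R4=0xda  N=1 Z=0
-- IRQ taken; context saved, return-PC = 6 --

FLAGS = (N=1, Z=0)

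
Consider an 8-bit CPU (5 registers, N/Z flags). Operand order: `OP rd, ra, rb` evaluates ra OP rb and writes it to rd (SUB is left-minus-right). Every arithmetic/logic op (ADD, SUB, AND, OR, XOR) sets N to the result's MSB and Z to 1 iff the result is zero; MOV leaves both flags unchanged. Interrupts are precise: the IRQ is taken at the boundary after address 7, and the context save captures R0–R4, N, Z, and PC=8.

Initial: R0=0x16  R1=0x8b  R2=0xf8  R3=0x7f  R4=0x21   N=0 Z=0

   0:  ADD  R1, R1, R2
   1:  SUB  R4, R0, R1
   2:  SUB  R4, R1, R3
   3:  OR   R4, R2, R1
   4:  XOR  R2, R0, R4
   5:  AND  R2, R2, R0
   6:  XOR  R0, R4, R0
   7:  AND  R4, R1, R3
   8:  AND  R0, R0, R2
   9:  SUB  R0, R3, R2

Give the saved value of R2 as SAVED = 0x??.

after  0: R0=0x16 R1=0x83 R2=0xf8 R3=0x7f R4=0x21  N=1 Z=0
after  1: R0=0x16 R1=0x83 R2=0xf8 R3=0x7f R4=0x93  N=1 Z=0
after  2: R0=0x16 R1=0x83 R2=0xf8 R3=0x7f R4=0x04  N=0 Z=0
after  3: R0=0x16 R1=0x83 R2=0xf8 R3=0x7f R4=0xfb  N=1 Z=0
after  4: R0=0x16 R1=0x83 R2=0xed R3=0x7f R4=0xfb  N=1 Z=0
after  5: R0=0x16 R1=0x83 R2=0x04 R3=0x7f R4=0xfb  N=0 Z=0
after  6: R0=0xed R1=0x83 R2=0x04 R3=0x7f R4=0xfb  N=1 Z=0
after  7: R0=0xed R1=0x83 R2=0x04 R3=0x7f R4=0x03  N=0 Z=0
-- IRQ taken; context saved, return-PC = 8 --

SAVED = 0x04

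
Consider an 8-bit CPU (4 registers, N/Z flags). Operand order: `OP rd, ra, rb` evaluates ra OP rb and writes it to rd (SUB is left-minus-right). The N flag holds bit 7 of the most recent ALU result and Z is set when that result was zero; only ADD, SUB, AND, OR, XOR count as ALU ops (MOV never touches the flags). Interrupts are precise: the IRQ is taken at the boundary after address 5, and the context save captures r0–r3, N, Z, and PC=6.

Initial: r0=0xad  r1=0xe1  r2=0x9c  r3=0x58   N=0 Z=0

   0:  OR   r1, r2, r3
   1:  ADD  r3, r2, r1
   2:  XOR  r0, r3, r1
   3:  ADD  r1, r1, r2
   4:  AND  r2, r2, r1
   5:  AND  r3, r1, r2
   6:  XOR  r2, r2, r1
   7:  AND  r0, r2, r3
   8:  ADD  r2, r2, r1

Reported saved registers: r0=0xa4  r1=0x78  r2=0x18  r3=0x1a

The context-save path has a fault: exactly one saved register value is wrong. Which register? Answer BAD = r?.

after  0: r0=0xad r1=0xdc r2=0x9c r3=0x58  N=1 Z=0
after  1: r0=0xad r1=0xdc r2=0x9c r3=0x78  N=0 Z=0
after  2: r0=0xa4 r1=0xdc r2=0x9c r3=0x78  N=1 Z=0
after  3: r0=0xa4 r1=0x78 r2=0x9c r3=0x78  N=0 Z=0
after  4: r0=0xa4 r1=0x78 r2=0x18 r3=0x78  N=0 Z=0
after  5: r0=0xa4 r1=0x78 r2=0x18 r3=0x18  N=0 Z=0
-- IRQ taken; context saved, return-PC = 6 --
mismatch: r3: reported 0x1a vs actual 0x18

BAD = r3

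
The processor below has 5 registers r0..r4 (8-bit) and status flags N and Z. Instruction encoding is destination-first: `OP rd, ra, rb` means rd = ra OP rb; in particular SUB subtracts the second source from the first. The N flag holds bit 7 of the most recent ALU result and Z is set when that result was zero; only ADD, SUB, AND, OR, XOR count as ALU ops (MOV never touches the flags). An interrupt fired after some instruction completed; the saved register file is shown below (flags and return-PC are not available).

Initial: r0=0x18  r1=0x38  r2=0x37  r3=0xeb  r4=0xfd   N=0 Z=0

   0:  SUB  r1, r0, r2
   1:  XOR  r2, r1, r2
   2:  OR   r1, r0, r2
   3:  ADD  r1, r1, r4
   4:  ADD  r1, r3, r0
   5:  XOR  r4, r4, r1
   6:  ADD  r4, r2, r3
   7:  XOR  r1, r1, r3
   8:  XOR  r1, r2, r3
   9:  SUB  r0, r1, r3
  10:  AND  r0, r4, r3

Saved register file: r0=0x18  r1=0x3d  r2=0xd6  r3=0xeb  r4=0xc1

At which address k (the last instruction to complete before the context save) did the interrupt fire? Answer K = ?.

K = 8

after  0: r0=0x18 r1=0xe1 r2=0x37 r3=0xeb r4=0xfd  N=1 Z=0
after  1: r0=0x18 r1=0xe1 r2=0xd6 r3=0xeb r4=0xfd  N=1 Z=0
after  2: r0=0x18 r1=0xde r2=0xd6 r3=0xeb r4=0xfd  N=1 Z=0
after  3: r0=0x18 r1=0xdb r2=0xd6 r3=0xeb r4=0xfd  N=1 Z=0
after  4: r0=0x18 r1=0x03 r2=0xd6 r3=0xeb r4=0xfd  N=0 Z=0
after  5: r0=0x18 r1=0x03 r2=0xd6 r3=0xeb r4=0xfe  N=1 Z=0
after  6: r0=0x18 r1=0x03 r2=0xd6 r3=0xeb r4=0xc1  N=1 Z=0
after  7: r0=0x18 r1=0xe8 r2=0xd6 r3=0xeb r4=0xc1  N=1 Z=0
after  8: r0=0x18 r1=0x3d r2=0xd6 r3=0xeb r4=0xc1  N=0 Z=0
-- IRQ taken; context saved, return-PC = 9 --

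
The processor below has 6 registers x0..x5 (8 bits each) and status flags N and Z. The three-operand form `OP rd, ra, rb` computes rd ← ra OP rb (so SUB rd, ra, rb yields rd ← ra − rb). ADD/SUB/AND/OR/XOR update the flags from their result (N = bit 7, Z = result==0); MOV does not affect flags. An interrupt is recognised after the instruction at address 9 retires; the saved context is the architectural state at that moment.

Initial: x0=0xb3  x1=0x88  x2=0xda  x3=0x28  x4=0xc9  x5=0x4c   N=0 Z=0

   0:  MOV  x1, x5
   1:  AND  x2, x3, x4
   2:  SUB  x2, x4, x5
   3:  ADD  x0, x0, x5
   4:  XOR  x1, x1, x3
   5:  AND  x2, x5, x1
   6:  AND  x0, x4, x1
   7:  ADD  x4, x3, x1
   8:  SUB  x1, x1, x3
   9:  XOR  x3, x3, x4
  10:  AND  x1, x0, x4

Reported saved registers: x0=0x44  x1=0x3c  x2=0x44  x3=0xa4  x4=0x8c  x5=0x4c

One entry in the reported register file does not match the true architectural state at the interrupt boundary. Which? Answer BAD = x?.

BAD = x0

after  0: x0=0xb3 x1=0x4c x2=0xda x3=0x28 x4=0xc9 x5=0x4c  N=0 Z=0
after  1: x0=0xb3 x1=0x4c x2=0x08 x3=0x28 x4=0xc9 x5=0x4c  N=0 Z=0
after  2: x0=0xb3 x1=0x4c x2=0x7d x3=0x28 x4=0xc9 x5=0x4c  N=0 Z=0
after  3: x0=0xff x1=0x4c x2=0x7d x3=0x28 x4=0xc9 x5=0x4c  N=1 Z=0
after  4: x0=0xff x1=0x64 x2=0x7d x3=0x28 x4=0xc9 x5=0x4c  N=0 Z=0
after  5: x0=0xff x1=0x64 x2=0x44 x3=0x28 x4=0xc9 x5=0x4c  N=0 Z=0
after  6: x0=0x40 x1=0x64 x2=0x44 x3=0x28 x4=0xc9 x5=0x4c  N=0 Z=0
after  7: x0=0x40 x1=0x64 x2=0x44 x3=0x28 x4=0x8c x5=0x4c  N=1 Z=0
after  8: x0=0x40 x1=0x3c x2=0x44 x3=0x28 x4=0x8c x5=0x4c  N=0 Z=0
after  9: x0=0x40 x1=0x3c x2=0x44 x3=0xa4 x4=0x8c x5=0x4c  N=1 Z=0
-- IRQ taken; context saved, return-PC = 10 --
mismatch: x0: reported 0x44 vs actual 0x40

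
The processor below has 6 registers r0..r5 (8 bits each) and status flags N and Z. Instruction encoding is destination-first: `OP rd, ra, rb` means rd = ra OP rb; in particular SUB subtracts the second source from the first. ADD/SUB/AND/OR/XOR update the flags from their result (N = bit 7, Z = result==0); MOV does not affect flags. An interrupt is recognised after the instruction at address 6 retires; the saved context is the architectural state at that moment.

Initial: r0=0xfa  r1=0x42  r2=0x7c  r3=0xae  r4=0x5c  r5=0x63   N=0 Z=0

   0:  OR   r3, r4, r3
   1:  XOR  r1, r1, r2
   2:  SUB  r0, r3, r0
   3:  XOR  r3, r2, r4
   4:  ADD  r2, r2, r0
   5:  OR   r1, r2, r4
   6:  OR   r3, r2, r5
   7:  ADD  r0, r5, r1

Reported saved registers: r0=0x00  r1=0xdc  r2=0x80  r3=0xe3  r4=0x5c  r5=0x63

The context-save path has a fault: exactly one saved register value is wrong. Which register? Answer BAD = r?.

BAD = r0

after  0: r0=0xfa r1=0x42 r2=0x7c r3=0xfe r4=0x5c r5=0x63  N=1 Z=0
after  1: r0=0xfa r1=0x3e r2=0x7c r3=0xfe r4=0x5c r5=0x63  N=0 Z=0
after  2: r0=0x04 r1=0x3e r2=0x7c r3=0xfe r4=0x5c r5=0x63  N=0 Z=0
after  3: r0=0x04 r1=0x3e r2=0x7c r3=0x20 r4=0x5c r5=0x63  N=0 Z=0
after  4: r0=0x04 r1=0x3e r2=0x80 r3=0x20 r4=0x5c r5=0x63  N=1 Z=0
after  5: r0=0x04 r1=0xdc r2=0x80 r3=0x20 r4=0x5c r5=0x63  N=1 Z=0
after  6: r0=0x04 r1=0xdc r2=0x80 r3=0xe3 r4=0x5c r5=0x63  N=1 Z=0
-- IRQ taken; context saved, return-PC = 7 --
mismatch: r0: reported 0x00 vs actual 0x04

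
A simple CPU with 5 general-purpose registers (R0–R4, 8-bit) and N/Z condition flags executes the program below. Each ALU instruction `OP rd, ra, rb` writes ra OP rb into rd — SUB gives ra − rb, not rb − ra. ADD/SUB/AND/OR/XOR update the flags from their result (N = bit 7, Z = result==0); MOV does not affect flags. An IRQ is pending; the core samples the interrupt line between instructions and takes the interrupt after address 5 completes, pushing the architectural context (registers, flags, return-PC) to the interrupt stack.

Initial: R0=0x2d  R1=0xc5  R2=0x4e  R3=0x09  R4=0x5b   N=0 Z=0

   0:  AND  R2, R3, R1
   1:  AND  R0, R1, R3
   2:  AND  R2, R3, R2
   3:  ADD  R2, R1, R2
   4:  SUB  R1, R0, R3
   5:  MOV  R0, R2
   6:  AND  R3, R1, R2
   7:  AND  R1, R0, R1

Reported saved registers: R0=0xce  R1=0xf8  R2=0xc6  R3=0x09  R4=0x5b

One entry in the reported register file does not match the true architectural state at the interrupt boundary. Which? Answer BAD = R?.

BAD = R0

after  0: R0=0x2d R1=0xc5 R2=0x01 R3=0x09 R4=0x5b  N=0 Z=0
after  1: R0=0x01 R1=0xc5 R2=0x01 R3=0x09 R4=0x5b  N=0 Z=0
after  2: R0=0x01 R1=0xc5 R2=0x01 R3=0x09 R4=0x5b  N=0 Z=0
after  3: R0=0x01 R1=0xc5 R2=0xc6 R3=0x09 R4=0x5b  N=1 Z=0
after  4: R0=0x01 R1=0xf8 R2=0xc6 R3=0x09 R4=0x5b  N=1 Z=0
after  5: R0=0xc6 R1=0xf8 R2=0xc6 R3=0x09 R4=0x5b  N=1 Z=0
-- IRQ taken; context saved, return-PC = 6 --
mismatch: R0: reported 0xce vs actual 0xc6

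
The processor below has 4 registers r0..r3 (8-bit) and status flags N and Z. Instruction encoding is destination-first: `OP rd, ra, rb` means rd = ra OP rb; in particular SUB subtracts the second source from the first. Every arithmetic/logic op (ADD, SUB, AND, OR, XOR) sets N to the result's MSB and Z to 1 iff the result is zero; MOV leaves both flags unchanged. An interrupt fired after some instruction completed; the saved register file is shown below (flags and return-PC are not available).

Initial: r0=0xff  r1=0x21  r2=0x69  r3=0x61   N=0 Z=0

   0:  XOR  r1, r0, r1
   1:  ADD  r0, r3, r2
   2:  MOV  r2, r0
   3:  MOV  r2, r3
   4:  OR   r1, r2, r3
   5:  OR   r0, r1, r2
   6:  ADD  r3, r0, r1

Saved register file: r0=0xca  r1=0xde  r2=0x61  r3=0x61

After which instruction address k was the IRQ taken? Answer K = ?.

after  0: r0=0xff r1=0xde r2=0x69 r3=0x61  N=1 Z=0
after  1: r0=0xca r1=0xde r2=0x69 r3=0x61  N=1 Z=0
after  2: r0=0xca r1=0xde r2=0xca r3=0x61  N=1 Z=0
after  3: r0=0xca r1=0xde r2=0x61 r3=0x61  N=1 Z=0
-- IRQ taken; context saved, return-PC = 4 --

K = 3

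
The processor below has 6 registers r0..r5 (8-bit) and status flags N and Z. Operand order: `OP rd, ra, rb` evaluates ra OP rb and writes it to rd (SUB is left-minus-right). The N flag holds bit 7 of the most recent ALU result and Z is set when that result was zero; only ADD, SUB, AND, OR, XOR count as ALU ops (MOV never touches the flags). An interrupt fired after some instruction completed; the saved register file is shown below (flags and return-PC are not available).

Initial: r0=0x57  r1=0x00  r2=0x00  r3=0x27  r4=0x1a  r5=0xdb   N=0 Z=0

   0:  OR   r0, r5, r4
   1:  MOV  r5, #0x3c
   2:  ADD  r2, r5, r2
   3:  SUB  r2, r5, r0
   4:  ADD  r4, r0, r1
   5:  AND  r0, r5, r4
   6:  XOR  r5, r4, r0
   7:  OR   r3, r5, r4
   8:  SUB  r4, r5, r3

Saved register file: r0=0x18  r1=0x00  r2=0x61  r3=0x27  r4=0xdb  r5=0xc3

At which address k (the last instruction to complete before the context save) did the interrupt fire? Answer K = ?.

after  0: r0=0xdb r1=0x00 r2=0x00 r3=0x27 r4=0x1a r5=0xdb  N=1 Z=0
after  1: r0=0xdb r1=0x00 r2=0x00 r3=0x27 r4=0x1a r5=0x3c  N=1 Z=0
after  2: r0=0xdb r1=0x00 r2=0x3c r3=0x27 r4=0x1a r5=0x3c  N=0 Z=0
after  3: r0=0xdb r1=0x00 r2=0x61 r3=0x27 r4=0x1a r5=0x3c  N=0 Z=0
after  4: r0=0xdb r1=0x00 r2=0x61 r3=0x27 r4=0xdb r5=0x3c  N=1 Z=0
after  5: r0=0x18 r1=0x00 r2=0x61 r3=0x27 r4=0xdb r5=0x3c  N=0 Z=0
after  6: r0=0x18 r1=0x00 r2=0x61 r3=0x27 r4=0xdb r5=0xc3  N=1 Z=0
-- IRQ taken; context saved, return-PC = 7 --

K = 6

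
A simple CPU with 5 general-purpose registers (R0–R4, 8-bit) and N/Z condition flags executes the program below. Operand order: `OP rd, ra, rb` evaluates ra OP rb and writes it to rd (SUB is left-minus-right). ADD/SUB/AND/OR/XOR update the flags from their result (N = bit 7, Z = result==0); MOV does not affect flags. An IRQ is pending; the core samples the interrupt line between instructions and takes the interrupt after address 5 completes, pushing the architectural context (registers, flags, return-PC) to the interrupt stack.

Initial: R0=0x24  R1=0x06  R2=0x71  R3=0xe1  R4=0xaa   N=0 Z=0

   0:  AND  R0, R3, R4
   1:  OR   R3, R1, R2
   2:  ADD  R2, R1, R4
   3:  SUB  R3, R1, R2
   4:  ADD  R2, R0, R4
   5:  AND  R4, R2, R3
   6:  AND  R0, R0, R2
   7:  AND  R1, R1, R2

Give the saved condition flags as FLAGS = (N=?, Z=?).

after  0: R0=0xa0 R1=0x06 R2=0x71 R3=0xe1 R4=0xaa  N=1 Z=0
after  1: R0=0xa0 R1=0x06 R2=0x71 R3=0x77 R4=0xaa  N=0 Z=0
after  2: R0=0xa0 R1=0x06 R2=0xb0 R3=0x77 R4=0xaa  N=1 Z=0
after  3: R0=0xa0 R1=0x06 R2=0xb0 R3=0x56 R4=0xaa  N=0 Z=0
after  4: R0=0xa0 R1=0x06 R2=0x4a R3=0x56 R4=0xaa  N=0 Z=0
after  5: R0=0xa0 R1=0x06 R2=0x4a R3=0x56 R4=0x42  N=0 Z=0
-- IRQ taken; context saved, return-PC = 6 --

FLAGS = (N=0, Z=0)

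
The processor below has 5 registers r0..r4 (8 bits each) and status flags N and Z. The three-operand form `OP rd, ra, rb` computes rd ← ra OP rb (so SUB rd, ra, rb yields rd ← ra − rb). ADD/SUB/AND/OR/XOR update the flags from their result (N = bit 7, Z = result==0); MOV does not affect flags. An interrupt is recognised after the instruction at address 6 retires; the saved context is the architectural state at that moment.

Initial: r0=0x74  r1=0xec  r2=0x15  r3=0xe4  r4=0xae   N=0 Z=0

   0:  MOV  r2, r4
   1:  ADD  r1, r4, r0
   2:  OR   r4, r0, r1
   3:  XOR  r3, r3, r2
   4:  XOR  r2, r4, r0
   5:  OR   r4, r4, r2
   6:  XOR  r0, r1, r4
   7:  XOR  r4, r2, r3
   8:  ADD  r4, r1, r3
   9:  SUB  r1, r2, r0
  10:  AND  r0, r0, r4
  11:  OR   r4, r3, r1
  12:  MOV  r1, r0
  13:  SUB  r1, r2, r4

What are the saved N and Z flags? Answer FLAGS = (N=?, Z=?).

after  0: r0=0x74 r1=0xec r2=0xae r3=0xe4 r4=0xae  N=0 Z=0
after  1: r0=0x74 r1=0x22 r2=0xae r3=0xe4 r4=0xae  N=0 Z=0
after  2: r0=0x74 r1=0x22 r2=0xae r3=0xe4 r4=0x76  N=0 Z=0
after  3: r0=0x74 r1=0x22 r2=0xae r3=0x4a r4=0x76  N=0 Z=0
after  4: r0=0x74 r1=0x22 r2=0x02 r3=0x4a r4=0x76  N=0 Z=0
after  5: r0=0x74 r1=0x22 r2=0x02 r3=0x4a r4=0x76  N=0 Z=0
after  6: r0=0x54 r1=0x22 r2=0x02 r3=0x4a r4=0x76  N=0 Z=0
-- IRQ taken; context saved, return-PC = 7 --

FLAGS = (N=0, Z=0)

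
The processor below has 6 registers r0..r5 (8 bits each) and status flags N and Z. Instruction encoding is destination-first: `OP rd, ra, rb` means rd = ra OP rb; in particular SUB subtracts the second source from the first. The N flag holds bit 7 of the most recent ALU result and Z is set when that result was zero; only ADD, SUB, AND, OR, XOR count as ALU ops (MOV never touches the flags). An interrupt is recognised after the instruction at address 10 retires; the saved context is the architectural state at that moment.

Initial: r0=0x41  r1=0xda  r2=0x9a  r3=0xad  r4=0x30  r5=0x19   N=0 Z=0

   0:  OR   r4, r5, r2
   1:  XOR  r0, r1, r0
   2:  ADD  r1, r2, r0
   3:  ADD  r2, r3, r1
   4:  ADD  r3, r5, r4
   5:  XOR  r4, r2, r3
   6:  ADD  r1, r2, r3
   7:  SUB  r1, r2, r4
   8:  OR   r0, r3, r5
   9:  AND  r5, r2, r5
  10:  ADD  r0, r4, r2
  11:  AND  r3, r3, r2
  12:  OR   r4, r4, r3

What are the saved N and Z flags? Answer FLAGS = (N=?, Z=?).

after  0: r0=0x41 r1=0xda r2=0x9a r3=0xad r4=0x9b r5=0x19  N=1 Z=0
after  1: r0=0x9b r1=0xda r2=0x9a r3=0xad r4=0x9b r5=0x19  N=1 Z=0
after  2: r0=0x9b r1=0x35 r2=0x9a r3=0xad r4=0x9b r5=0x19  N=0 Z=0
after  3: r0=0x9b r1=0x35 r2=0xe2 r3=0xad r4=0x9b r5=0x19  N=1 Z=0
after  4: r0=0x9b r1=0x35 r2=0xe2 r3=0xb4 r4=0x9b r5=0x19  N=1 Z=0
after  5: r0=0x9b r1=0x35 r2=0xe2 r3=0xb4 r4=0x56 r5=0x19  N=0 Z=0
after  6: r0=0x9b r1=0x96 r2=0xe2 r3=0xb4 r4=0x56 r5=0x19  N=1 Z=0
after  7: r0=0x9b r1=0x8c r2=0xe2 r3=0xb4 r4=0x56 r5=0x19  N=1 Z=0
after  8: r0=0xbd r1=0x8c r2=0xe2 r3=0xb4 r4=0x56 r5=0x19  N=1 Z=0
after  9: r0=0xbd r1=0x8c r2=0xe2 r3=0xb4 r4=0x56 r5=0x00  N=0 Z=1
after 10: r0=0x38 r1=0x8c r2=0xe2 r3=0xb4 r4=0x56 r5=0x00  N=0 Z=0
-- IRQ taken; context saved, return-PC = 11 --

FLAGS = (N=0, Z=0)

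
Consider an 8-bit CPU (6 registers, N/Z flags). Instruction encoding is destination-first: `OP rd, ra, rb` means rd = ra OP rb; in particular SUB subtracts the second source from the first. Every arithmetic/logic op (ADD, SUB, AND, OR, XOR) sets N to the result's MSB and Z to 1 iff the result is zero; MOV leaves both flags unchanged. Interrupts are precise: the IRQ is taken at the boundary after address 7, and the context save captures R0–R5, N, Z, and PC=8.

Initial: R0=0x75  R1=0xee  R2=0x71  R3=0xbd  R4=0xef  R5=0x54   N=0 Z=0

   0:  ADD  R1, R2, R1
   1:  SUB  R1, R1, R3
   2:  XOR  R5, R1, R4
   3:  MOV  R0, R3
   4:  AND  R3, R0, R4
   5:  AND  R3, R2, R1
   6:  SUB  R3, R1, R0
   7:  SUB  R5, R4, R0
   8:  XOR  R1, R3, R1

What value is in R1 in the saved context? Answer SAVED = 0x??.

SAVED = 0xa2

after  0: R0=0x75 R1=0x5f R2=0x71 R3=0xbd R4=0xef R5=0x54  N=0 Z=0
after  1: R0=0x75 R1=0xa2 R2=0x71 R3=0xbd R4=0xef R5=0x54  N=1 Z=0
after  2: R0=0x75 R1=0xa2 R2=0x71 R3=0xbd R4=0xef R5=0x4d  N=0 Z=0
after  3: R0=0xbd R1=0xa2 R2=0x71 R3=0xbd R4=0xef R5=0x4d  N=0 Z=0
after  4: R0=0xbd R1=0xa2 R2=0x71 R3=0xad R4=0xef R5=0x4d  N=1 Z=0
after  5: R0=0xbd R1=0xa2 R2=0x71 R3=0x20 R4=0xef R5=0x4d  N=0 Z=0
after  6: R0=0xbd R1=0xa2 R2=0x71 R3=0xe5 R4=0xef R5=0x4d  N=1 Z=0
after  7: R0=0xbd R1=0xa2 R2=0x71 R3=0xe5 R4=0xef R5=0x32  N=0 Z=0
-- IRQ taken; context saved, return-PC = 8 --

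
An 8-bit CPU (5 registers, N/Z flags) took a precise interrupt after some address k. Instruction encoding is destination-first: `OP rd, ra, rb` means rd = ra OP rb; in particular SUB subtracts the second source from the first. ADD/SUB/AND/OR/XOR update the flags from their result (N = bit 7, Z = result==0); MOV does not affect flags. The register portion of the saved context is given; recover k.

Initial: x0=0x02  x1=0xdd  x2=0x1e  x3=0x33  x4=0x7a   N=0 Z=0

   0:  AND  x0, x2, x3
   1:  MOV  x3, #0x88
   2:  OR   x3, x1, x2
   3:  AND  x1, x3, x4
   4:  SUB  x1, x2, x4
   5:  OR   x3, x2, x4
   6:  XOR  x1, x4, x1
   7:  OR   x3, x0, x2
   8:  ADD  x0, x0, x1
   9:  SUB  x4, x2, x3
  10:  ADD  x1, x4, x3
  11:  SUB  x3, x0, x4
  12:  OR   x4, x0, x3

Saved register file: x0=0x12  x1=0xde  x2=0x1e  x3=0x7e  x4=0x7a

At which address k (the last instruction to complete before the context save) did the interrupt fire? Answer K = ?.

K = 6

after  0: x0=0x12 x1=0xdd x2=0x1e x3=0x33 x4=0x7a  N=0 Z=0
after  1: x0=0x12 x1=0xdd x2=0x1e x3=0x88 x4=0x7a  N=0 Z=0
after  2: x0=0x12 x1=0xdd x2=0x1e x3=0xdf x4=0x7a  N=1 Z=0
after  3: x0=0x12 x1=0x5a x2=0x1e x3=0xdf x4=0x7a  N=0 Z=0
after  4: x0=0x12 x1=0xa4 x2=0x1e x3=0xdf x4=0x7a  N=1 Z=0
after  5: x0=0x12 x1=0xa4 x2=0x1e x3=0x7e x4=0x7a  N=0 Z=0
after  6: x0=0x12 x1=0xde x2=0x1e x3=0x7e x4=0x7a  N=1 Z=0
-- IRQ taken; context saved, return-PC = 7 --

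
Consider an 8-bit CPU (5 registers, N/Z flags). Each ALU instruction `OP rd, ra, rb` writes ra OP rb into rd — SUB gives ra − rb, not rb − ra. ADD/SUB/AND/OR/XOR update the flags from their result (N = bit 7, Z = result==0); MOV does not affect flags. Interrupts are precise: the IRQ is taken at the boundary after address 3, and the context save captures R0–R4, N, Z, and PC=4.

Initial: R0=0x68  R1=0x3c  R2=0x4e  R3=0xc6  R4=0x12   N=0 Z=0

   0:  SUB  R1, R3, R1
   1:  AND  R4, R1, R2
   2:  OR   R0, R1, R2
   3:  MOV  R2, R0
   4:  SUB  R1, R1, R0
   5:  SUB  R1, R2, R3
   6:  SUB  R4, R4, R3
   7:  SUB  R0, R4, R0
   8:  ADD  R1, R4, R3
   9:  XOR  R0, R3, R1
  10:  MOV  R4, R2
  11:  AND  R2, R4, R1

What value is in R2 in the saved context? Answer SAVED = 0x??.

SAVED = 0xce

after  0: R0=0x68 R1=0x8a R2=0x4e R3=0xc6 R4=0x12  N=1 Z=0
after  1: R0=0x68 R1=0x8a R2=0x4e R3=0xc6 R4=0x0a  N=0 Z=0
after  2: R0=0xce R1=0x8a R2=0x4e R3=0xc6 R4=0x0a  N=1 Z=0
after  3: R0=0xce R1=0x8a R2=0xce R3=0xc6 R4=0x0a  N=1 Z=0
-- IRQ taken; context saved, return-PC = 4 --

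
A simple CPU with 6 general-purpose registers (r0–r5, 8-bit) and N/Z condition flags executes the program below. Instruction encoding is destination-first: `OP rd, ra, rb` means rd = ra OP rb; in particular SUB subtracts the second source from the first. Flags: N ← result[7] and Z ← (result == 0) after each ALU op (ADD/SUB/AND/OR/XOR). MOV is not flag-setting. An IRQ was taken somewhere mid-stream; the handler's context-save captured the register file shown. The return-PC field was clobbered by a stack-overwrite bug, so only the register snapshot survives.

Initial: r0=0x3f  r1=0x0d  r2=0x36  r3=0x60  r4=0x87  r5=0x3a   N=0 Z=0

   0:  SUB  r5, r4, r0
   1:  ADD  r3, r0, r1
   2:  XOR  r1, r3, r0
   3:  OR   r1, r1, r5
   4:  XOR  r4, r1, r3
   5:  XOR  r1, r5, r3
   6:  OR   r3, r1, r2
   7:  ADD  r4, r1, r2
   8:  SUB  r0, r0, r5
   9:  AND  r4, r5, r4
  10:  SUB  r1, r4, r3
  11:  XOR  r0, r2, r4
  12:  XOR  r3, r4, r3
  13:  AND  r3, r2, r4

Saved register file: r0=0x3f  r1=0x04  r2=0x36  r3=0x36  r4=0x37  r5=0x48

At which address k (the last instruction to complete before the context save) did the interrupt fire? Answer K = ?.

K = 6

after  0: r0=0x3f r1=0x0d r2=0x36 r3=0x60 r4=0x87 r5=0x48  N=0 Z=0
after  1: r0=0x3f r1=0x0d r2=0x36 r3=0x4c r4=0x87 r5=0x48  N=0 Z=0
after  2: r0=0x3f r1=0x73 r2=0x36 r3=0x4c r4=0x87 r5=0x48  N=0 Z=0
after  3: r0=0x3f r1=0x7b r2=0x36 r3=0x4c r4=0x87 r5=0x48  N=0 Z=0
after  4: r0=0x3f r1=0x7b r2=0x36 r3=0x4c r4=0x37 r5=0x48  N=0 Z=0
after  5: r0=0x3f r1=0x04 r2=0x36 r3=0x4c r4=0x37 r5=0x48  N=0 Z=0
after  6: r0=0x3f r1=0x04 r2=0x36 r3=0x36 r4=0x37 r5=0x48  N=0 Z=0
-- IRQ taken; context saved, return-PC = 7 --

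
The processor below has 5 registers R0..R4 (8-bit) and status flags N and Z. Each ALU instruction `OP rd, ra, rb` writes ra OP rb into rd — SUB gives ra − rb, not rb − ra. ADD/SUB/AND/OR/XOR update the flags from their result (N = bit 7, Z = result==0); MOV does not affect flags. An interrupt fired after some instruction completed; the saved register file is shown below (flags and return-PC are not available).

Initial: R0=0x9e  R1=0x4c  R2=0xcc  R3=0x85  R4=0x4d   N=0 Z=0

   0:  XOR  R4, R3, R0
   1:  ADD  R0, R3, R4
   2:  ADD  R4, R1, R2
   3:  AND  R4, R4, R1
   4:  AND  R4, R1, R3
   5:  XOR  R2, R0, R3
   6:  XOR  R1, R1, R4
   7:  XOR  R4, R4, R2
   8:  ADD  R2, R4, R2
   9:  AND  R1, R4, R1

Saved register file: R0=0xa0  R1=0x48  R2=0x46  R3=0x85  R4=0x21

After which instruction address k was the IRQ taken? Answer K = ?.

K = 8

after  0: R0=0x9e R1=0x4c R2=0xcc R3=0x85 R4=0x1b  N=0 Z=0
after  1: R0=0xa0 R1=0x4c R2=0xcc R3=0x85 R4=0x1b  N=1 Z=0
after  2: R0=0xa0 R1=0x4c R2=0xcc R3=0x85 R4=0x18  N=0 Z=0
after  3: R0=0xa0 R1=0x4c R2=0xcc R3=0x85 R4=0x08  N=0 Z=0
after  4: R0=0xa0 R1=0x4c R2=0xcc R3=0x85 R4=0x04  N=0 Z=0
after  5: R0=0xa0 R1=0x4c R2=0x25 R3=0x85 R4=0x04  N=0 Z=0
after  6: R0=0xa0 R1=0x48 R2=0x25 R3=0x85 R4=0x04  N=0 Z=0
after  7: R0=0xa0 R1=0x48 R2=0x25 R3=0x85 R4=0x21  N=0 Z=0
after  8: R0=0xa0 R1=0x48 R2=0x46 R3=0x85 R4=0x21  N=0 Z=0
-- IRQ taken; context saved, return-PC = 9 --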